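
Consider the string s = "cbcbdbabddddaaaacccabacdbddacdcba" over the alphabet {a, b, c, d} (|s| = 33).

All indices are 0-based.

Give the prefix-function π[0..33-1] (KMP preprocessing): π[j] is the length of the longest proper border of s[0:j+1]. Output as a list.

[0, 0, 1, 2, 0, 0, 0, 0, 0, 0, 0, 0, 0, 0, 0, 0, 1, 1, 1, 0, 0, 0, 1, 0, 0, 0, 0, 0, 1, 0, 1, 2, 0]

π[0] = 0
j=1 s[j]='b': π[1]=0 (border '')
j=2 s[j]='c': π[2]=1 (border 'c')
j=3 s[j]='b': π[3]=2 (border 'cb')
j=4 s[j]='d': k: 2→0; π[4]=0 (border '')
j=5 s[j]='b': π[5]=0 (border '')
j=6 s[j]='a': π[6]=0 (border '')
j=7 s[j]='b': π[7]=0 (border '')
j=8 s[j]='d': π[8]=0 (border '')
j=9 s[j]='d': π[9]=0 (border '')
j=10 s[j]='d': π[10]=0 (border '')
j=11 s[j]='d': π[11]=0 (border '')
j=12 s[j]='a': π[12]=0 (border '')
j=13 s[j]='a': π[13]=0 (border '')
j=14 s[j]='a': π[14]=0 (border '')
j=15 s[j]='a': π[15]=0 (border '')
j=16 s[j]='c': π[16]=1 (border 'c')
j=17 s[j]='c': k: 1→0; π[17]=1 (border 'c')
j=18 s[j]='c': k: 1→0; π[18]=1 (border 'c')
j=19 s[j]='a': k: 1→0; π[19]=0 (border '')
j=20 s[j]='b': π[20]=0 (border '')
j=21 s[j]='a': π[21]=0 (border '')
j=22 s[j]='c': π[22]=1 (border 'c')
j=23 s[j]='d': k: 1→0; π[23]=0 (border '')
j=24 s[j]='b': π[24]=0 (border '')
j=25 s[j]='d': π[25]=0 (border '')
j=26 s[j]='d': π[26]=0 (border '')
j=27 s[j]='a': π[27]=0 (border '')
j=28 s[j]='c': π[28]=1 (border 'c')
j=29 s[j]='d': k: 1→0; π[29]=0 (border '')
j=30 s[j]='c': π[30]=1 (border 'c')
j=31 s[j]='b': π[31]=2 (border 'cb')
j=32 s[j]='a': k: 2→0; π[32]=0 (border '')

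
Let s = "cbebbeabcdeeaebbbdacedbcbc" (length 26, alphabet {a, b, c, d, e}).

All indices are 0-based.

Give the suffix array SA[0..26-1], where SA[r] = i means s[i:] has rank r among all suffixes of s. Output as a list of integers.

sorted suffixes:
  #0 SA[0]=6  'abcdeeaebbbdacedbcbc'
  #1 SA[1]=18  'acedbcbc'
  #2 SA[2]=12  'aebbbdacedbcbc'
  #3 SA[3]=14  'bbbdacedbcbc'
  #4 SA[4]=15  'bbdacedbcbc'
  #5 SA[5]=3  'bbeabcdeeaebbbdacedbcbc'
  #6 SA[6]=24  'bc'
  #7 SA[7]=22  'bcbc'
  #8 SA[8]=7  'bcdeeaebbbdacedbcbc'
  #9 SA[9]=16  'bdacedbcbc'
  #10 SA[10]=4  'beabcdeeaebbbdacedbcbc'
  #11 SA[11]=1  'bebbeabcdeeaebbbdacedbcbc'
  #12 SA[12]=25  'c'
  #13 SA[13]=23  'cbc'
  #14 SA[14]=0  'cbebbeabcdeeaebbbdacedbcbc'
  #15 SA[15]=8  'cdeeaebbbdacedbcbc'
  #16 SA[16]=19  'cedbcbc'
  #17 SA[17]=17  'dacedbcbc'
  #18 SA[18]=21  'dbcbc'
  #19 SA[19]=9  'deeaebbbdacedbcbc'
  #20 SA[20]=5  'eabcdeeaebbbdacedbcbc'
  #21 SA[21]=11  'eaebbbdacedbcbc'
  #22 SA[22]=13  'ebbbdacedbcbc'
  #23 SA[23]=2  'ebbeabcdeeaebbbdacedbcbc'
  #24 SA[24]=20  'edbcbc'
  #25 SA[25]=10  'eeaebbbdacedbcbc'

[6, 18, 12, 14, 15, 3, 24, 22, 7, 16, 4, 1, 25, 23, 0, 8, 19, 17, 21, 9, 5, 11, 13, 2, 20, 10]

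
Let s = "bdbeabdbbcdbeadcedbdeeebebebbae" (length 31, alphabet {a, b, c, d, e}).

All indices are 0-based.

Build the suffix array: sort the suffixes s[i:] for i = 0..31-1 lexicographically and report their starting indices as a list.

rank→(start, suffix):
  0 → (4, 'abdbbcdbeadcedbdeeebebebbae')
  1 → (13, 'adcedbdeeebebebbae')
  2 → (29, 'ae')
  3 → (28, 'bae')
  4 → (27, 'bbae')
  5 → (7, 'bbcdbeadcedbdeeebebebbae')
  6 → (8, 'bcdbeadcedbdeeebebebbae')
  7 → (5, 'bdbbcdbeadcedbdeeebebebbae')
  8 → (0, 'bdbeabdbbcdbeadcedbdeeebebebbae')
  9 → (18, 'bdeeebebebbae')
  10 → (2, 'beabdbbcdbeadcedbdeeebebebbae')
  11 → (11, 'beadcedbdeeebebebbae')
  12 → (25, 'bebbae')
  13 → (23, 'bebebbae')
  14 → (9, 'cdbeadcedbdeeebebebbae')
  15 → (15, 'cedbdeeebebebbae')
  16 → (6, 'dbbcdbeadcedbdeeebebebbae')
  17 → (17, 'dbdeeebebebbae')
  18 → (1, 'dbeabdbbcdbeadcedbdeeebebebbae')
  19 → (10, 'dbeadcedbdeeebebebbae')
  20 → (14, 'dcedbdeeebebebbae')
  21 → (19, 'deeebebebbae')
  22 → (30, 'e')
  23 → (3, 'eabdbbcdbeadcedbdeeebebebbae')
  24 → (12, 'eadcedbdeeebebebbae')
  25 → (26, 'ebbae')
  26 → (24, 'ebebbae')
  27 → (22, 'ebebebbae')
  28 → (16, 'edbdeeebebebbae')
  29 → (21, 'eebebebbae')
  30 → (20, 'eeebebebbae')

[4, 13, 29, 28, 27, 7, 8, 5, 0, 18, 2, 11, 25, 23, 9, 15, 6, 17, 1, 10, 14, 19, 30, 3, 12, 26, 24, 22, 16, 21, 20]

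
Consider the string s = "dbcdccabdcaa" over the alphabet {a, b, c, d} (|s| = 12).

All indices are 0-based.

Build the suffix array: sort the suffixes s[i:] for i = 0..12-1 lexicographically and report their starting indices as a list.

[11, 10, 6, 1, 7, 9, 5, 4, 2, 0, 8, 3]

rank | idx | suffix
   0 |  11 | a
   1 |  10 | aa
   2 |   6 | abdcaa
   3 |   1 | bcdccabdcaa
   4 |   7 | bdcaa
   5 |   9 | caa
   6 |   5 | cabdcaa
   7 |   4 | ccabdcaa
   8 |   2 | cdccabdcaa
   9 |   0 | dbcdccabdcaa
  10 |   8 | dcaa
  11 |   3 | dccabdcaa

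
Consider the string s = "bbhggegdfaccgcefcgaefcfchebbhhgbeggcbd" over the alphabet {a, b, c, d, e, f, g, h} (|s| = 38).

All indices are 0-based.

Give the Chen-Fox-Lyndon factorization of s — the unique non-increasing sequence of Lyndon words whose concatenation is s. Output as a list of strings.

emit factor 1: 'bbhggegdf' (i=0, period=9)
emit factor 2: 'accgcefcgaefcfchebbhhgbeggcbd' (i=9, period=29)

["bbhggegdf", "accgcefcgaefcfchebbhhgbeggcbd"]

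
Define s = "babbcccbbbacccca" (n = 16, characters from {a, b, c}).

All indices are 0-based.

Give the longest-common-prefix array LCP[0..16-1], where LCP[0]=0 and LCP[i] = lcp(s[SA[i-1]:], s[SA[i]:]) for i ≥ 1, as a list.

sorted suffixes:
  #0 SA[0]=15  'a'
  #1 SA[1]=1  'abbcccbbbacccca'
  #2 SA[2]=10  'acccca'
  #3 SA[3]=0  'babbcccbbbacccca'
  #4 SA[4]=9  'bacccca'
  #5 SA[5]=8  'bbacccca'
  #6 SA[6]=7  'bbbacccca'
  #7 SA[7]=2  'bbcccbbbacccca'
  #8 SA[8]=3  'bcccbbbacccca'
  #9 SA[9]=14  'ca'
  #10 SA[10]=6  'cbbbacccca'
  #11 SA[11]=13  'cca'
  #12 SA[12]=5  'ccbbbacccca'
  #13 SA[13]=12  'ccca'
  #14 SA[14]=4  'cccbbbacccca'
  #15 SA[15]=11  'cccca'

SA = [15, 1, 10, 0, 9, 8, 7, 2, 3, 14, 6, 13, 5, 12, 4, 11]
i: (SA[i-1],SA[i]) lcp shared
  1: (15,1) 1 'a'
  2: (1,10) 1 'a'
  3: (10,0) 0 ''
  4: (0,9) 2 'ba'
  5: (9,8) 1 'b'
  6: (8,7) 2 'bb'
  7: (7,2) 2 'bb'
  8: (2,3) 1 'b'
  9: (3,14) 0 ''
  10: (14,6) 1 'c'
  11: (6,13) 1 'c'
  12: (13,5) 2 'cc'
  13: (5,12) 2 'cc'
  14: (12,4) 3 'ccc'
  15: (4,11) 3 'ccc'

[0, 1, 1, 0, 2, 1, 2, 2, 1, 0, 1, 1, 2, 2, 3, 3]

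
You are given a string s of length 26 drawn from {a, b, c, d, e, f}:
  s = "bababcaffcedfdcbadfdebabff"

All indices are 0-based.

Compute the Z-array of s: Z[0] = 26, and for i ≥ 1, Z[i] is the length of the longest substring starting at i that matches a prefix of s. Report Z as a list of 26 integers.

[26, 0, 3, 0, 1, 0, 0, 0, 0, 0, 0, 0, 0, 0, 0, 2, 0, 0, 0, 0, 0, 3, 0, 1, 0, 0]

Z[0]=26
i=1: fresh scan; Z[1]=0
i=2: fresh scan; Z[2]=3 scan→box=[2,5)
i=3: min(r-i=2, Z[1]=0)=0; Z[3]=0
i=4: min(r-i=1, Z[2]=3)=1; Z[4]=1
i=5: fresh scan; Z[5]=0
i=6: fresh scan; Z[6]=0
i=7: fresh scan; Z[7]=0
i=8: fresh scan; Z[8]=0
i=9: fresh scan; Z[9]=0
i=10: fresh scan; Z[10]=0
i=11: fresh scan; Z[11]=0
i=12: fresh scan; Z[12]=0
i=13: fresh scan; Z[13]=0
i=14: fresh scan; Z[14]=0
i=15: fresh scan; Z[15]=2 scan→box=[15,17)
i=16: min(r-i=1, Z[1]=0)=0; Z[16]=0
i=17: fresh scan; Z[17]=0
i=18: fresh scan; Z[18]=0
i=19: fresh scan; Z[19]=0
i=20: fresh scan; Z[20]=0
i=21: fresh scan; Z[21]=3 scan→box=[21,24)
i=22: min(r-i=2, Z[1]=0)=0; Z[22]=0
i=23: min(r-i=1, Z[2]=3)=1; Z[23]=1
i=24: fresh scan; Z[24]=0
i=25: fresh scan; Z[25]=0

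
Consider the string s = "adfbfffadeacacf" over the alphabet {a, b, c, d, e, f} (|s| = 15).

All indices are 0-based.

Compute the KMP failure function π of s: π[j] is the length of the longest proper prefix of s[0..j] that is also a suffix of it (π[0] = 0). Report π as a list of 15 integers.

[0, 0, 0, 0, 0, 0, 0, 1, 2, 0, 1, 0, 1, 0, 0]

π[0] = 0
j=1 s[j]='d': π[1]=0 (border '')
j=2 s[j]='f': π[2]=0 (border '')
j=3 s[j]='b': π[3]=0 (border '')
j=4 s[j]='f': π[4]=0 (border '')
j=5 s[j]='f': π[5]=0 (border '')
j=6 s[j]='f': π[6]=0 (border '')
j=7 s[j]='a': π[7]=1 (border 'a')
j=8 s[j]='d': π[8]=2 (border 'ad')
j=9 s[j]='e': k: 2→0; π[9]=0 (border '')
j=10 s[j]='a': π[10]=1 (border 'a')
j=11 s[j]='c': k: 1→0; π[11]=0 (border '')
j=12 s[j]='a': π[12]=1 (border 'a')
j=13 s[j]='c': k: 1→0; π[13]=0 (border '')
j=14 s[j]='f': π[14]=0 (border '')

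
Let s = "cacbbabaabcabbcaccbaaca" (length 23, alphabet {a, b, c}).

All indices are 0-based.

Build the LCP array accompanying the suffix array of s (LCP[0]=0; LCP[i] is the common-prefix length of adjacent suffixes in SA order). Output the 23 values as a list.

sorted suffixes:
  #0 SA[0]=22  'a'
  #1 SA[1]=7  'aabcabbcaccbaaca'
  #2 SA[2]=19  'aaca'
  #3 SA[3]=5  'abaabcabbcaccbaaca'
  #4 SA[4]=11  'abbcaccbaaca'
  #5 SA[5]=8  'abcabbcaccbaaca'
  #6 SA[6]=20  'aca'
  #7 SA[7]=1  'acbbabaabcabbcaccbaaca'
  #8 SA[8]=15  'accbaaca'
  #9 SA[9]=6  'baabcabbcaccbaaca'
  #10 SA[10]=18  'baaca'
  #11 SA[11]=4  'babaabcabbcaccbaaca'
  #12 SA[12]=3  'bbabaabcabbcaccbaaca'
  #13 SA[13]=12  'bbcaccbaaca'
  #14 SA[14]=9  'bcabbcaccbaaca'
  #15 SA[15]=13  'bcaccbaaca'
  #16 SA[16]=21  'ca'
  #17 SA[17]=10  'cabbcaccbaaca'
  #18 SA[18]=0  'cacbbabaabcabbcaccbaaca'
  #19 SA[19]=14  'caccbaaca'
  #20 SA[20]=17  'cbaaca'
  #21 SA[21]=2  'cbbabaabcabbcaccbaaca'
  #22 SA[22]=16  'ccbaaca'

SA = [22, 7, 19, 5, 11, 8, 20, 1, 15, 6, 18, 4, 3, 12, 9, 13, 21, 10, 0, 14, 17, 2, 16]
i: (SA[i-1],SA[i]) lcp shared
  1: (22,7) 1 'a'
  2: (7,19) 2 'aa'
  3: (19,5) 1 'a'
  4: (5,11) 2 'ab'
  5: (11,8) 2 'ab'
  6: (8,20) 1 'a'
  7: (20,1) 2 'ac'
  8: (1,15) 2 'ac'
  9: (15,6) 0 ''
  10: (6,18) 3 'baa'
  11: (18,4) 2 'ba'
  12: (4,3) 1 'b'
  13: (3,12) 2 'bb'
  14: (12,9) 1 'b'
  15: (9,13) 3 'bca'
  16: (13,21) 0 ''
  17: (21,10) 2 'ca'
  18: (10,0) 2 'ca'
  19: (0,14) 3 'cac'
  20: (14,17) 1 'c'
  21: (17,2) 2 'cb'
  22: (2,16) 1 'c'

[0, 1, 2, 1, 2, 2, 1, 2, 2, 0, 3, 2, 1, 2, 1, 3, 0, 2, 2, 3, 1, 2, 1]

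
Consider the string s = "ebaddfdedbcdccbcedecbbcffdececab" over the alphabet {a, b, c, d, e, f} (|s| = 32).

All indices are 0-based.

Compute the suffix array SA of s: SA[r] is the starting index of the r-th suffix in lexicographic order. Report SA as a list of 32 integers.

rank | idx | suffix
   0 |  30 | ab
   1 |   2 | addfdedbcdccbcedecbbcffdececab
   2 |  31 | b
   3 |   1 | baddfdedbcdccbcedecbbcffdececab
   4 |  20 | bbcffdececab
   5 |   9 | bcdccbcedecbbcffdececab
   6 |  14 | bcedecbbcffdececab
   7 |  21 | bcffdececab
   8 |  29 | cab
   9 |  19 | cbbcffdececab
  10 |  13 | cbcedecbbcffdececab
  11 |  12 | ccbcedecbbcffdececab
  12 |  10 | cdccbcedecbbcffdececab
  13 |  27 | cecab
  14 |  15 | cedecbbcffdececab
  15 |  22 | cffdececab
  16 |   8 | dbcdccbcedecbbcffdececab
  17 |  11 | dccbcedecbbcffdececab
  18 |   3 | ddfdedbcdccbcedecbbcffdececab
  19 |  17 | decbbcffdececab
  20 |  25 | dececab
  21 |   6 | dedbcdccbcedecbbcffdececab
  22 |   4 | dfdedbcdccbcedecbbcffdececab
  23 |   0 | ebaddfdedbcdccbcedecbbcffdececab
  24 |  28 | ecab
  25 |  18 | ecbbcffdececab
  26 |  26 | ececab
  27 |   7 | edbcdccbcedecbbcffdececab
  28 |  16 | edecbbcffdececab
  29 |  24 | fdececab
  30 |   5 | fdedbcdccbcedecbbcffdececab
  31 |  23 | ffdececab

[30, 2, 31, 1, 20, 9, 14, 21, 29, 19, 13, 12, 10, 27, 15, 22, 8, 11, 3, 17, 25, 6, 4, 0, 28, 18, 26, 7, 16, 24, 5, 23]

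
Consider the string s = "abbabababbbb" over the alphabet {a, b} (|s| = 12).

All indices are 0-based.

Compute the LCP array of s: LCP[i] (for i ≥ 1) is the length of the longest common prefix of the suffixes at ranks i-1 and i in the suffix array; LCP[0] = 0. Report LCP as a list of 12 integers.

[0, 4, 2, 3, 0, 1, 5, 3, 1, 2, 2, 3]

sorted suffixes:
  #0 SA[0]=3  'abababbbb'
  #1 SA[1]=5  'ababbbb'
  #2 SA[2]=0  'abbabababbbb'
  #3 SA[3]=7  'abbbb'
  #4 SA[4]=11  'b'
  #5 SA[5]=2  'babababbbb'
  #6 SA[6]=4  'bababbbb'
  #7 SA[7]=6  'babbbb'
  #8 SA[8]=10  'bb'
  #9 SA[9]=1  'bbabababbbb'
  #10 SA[10]=9  'bbb'
  #11 SA[11]=8  'bbbb'

SA = [3, 5, 0, 7, 11, 2, 4, 6, 10, 1, 9, 8]
i: (SA[i-1],SA[i]) lcp shared
  1: (3,5) 4 'abab'
  2: (5,0) 2 'ab'
  3: (0,7) 3 'abb'
  4: (7,11) 0 ''
  5: (11,2) 1 'b'
  6: (2,4) 5 'babab'
  7: (4,6) 3 'bab'
  8: (6,10) 1 'b'
  9: (10,1) 2 'bb'
  10: (1,9) 2 'bb'
  11: (9,8) 3 'bbb'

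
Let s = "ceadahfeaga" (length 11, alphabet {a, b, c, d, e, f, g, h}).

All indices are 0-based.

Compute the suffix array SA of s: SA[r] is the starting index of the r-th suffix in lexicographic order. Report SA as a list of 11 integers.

rank | idx | suffix
   0 |  10 | a
   1 |   2 | adahfeaga
   2 |   8 | aga
   3 |   4 | ahfeaga
   4 |   0 | ceadahfeaga
   5 |   3 | dahfeaga
   6 |   1 | eadahfeaga
   7 |   7 | eaga
   8 |   6 | feaga
   9 |   9 | ga
  10 |   5 | hfeaga

[10, 2, 8, 4, 0, 3, 1, 7, 6, 9, 5]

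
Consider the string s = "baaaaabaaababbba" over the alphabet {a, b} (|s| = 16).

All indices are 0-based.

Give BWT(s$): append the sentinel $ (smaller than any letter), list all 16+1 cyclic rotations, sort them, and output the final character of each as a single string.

abbaabaaaabb$aaba

rank  rotation           last
    0  $baaaaabaaababbba  a
    1  a$baaaaabaaababbb  b
    2  aaaaabaaababbba$b  b
    3  aaaabaaababbba$ba  a
    4  aaabaaababbba$baa  a
    5  aaababbba$baaaaab  b
    6  aabaaababbba$baaa  a
    7  aababbba$baaaaaba  a
    8  abaaababbba$baaaa  a
    9  ababbba$baaaaabaa  a
   10  abbba$baaaaabaaab  b
   11  ba$baaaaabaaababb  b
   12  baaaaabaaababbba$  $
   13  baaababbba$baaaaa  a
   14  babbba$baaaaabaaa  a
   15  bba$baaaaabaaabab  b
   16  bbba$baaaaabaaaba  a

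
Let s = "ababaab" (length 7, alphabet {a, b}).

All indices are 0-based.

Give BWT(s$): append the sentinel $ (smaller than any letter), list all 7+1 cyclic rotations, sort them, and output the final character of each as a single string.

bbab$aaa

rank  rotation  last
    0  $ababaab  b
    1  aab$abab  b
    2  ab$ababa  a
    3  abaab$ab  b
    4  ababaab$  $
    5  b$ababaa  a
    6  baab$aba  a
    7  babaab$a  a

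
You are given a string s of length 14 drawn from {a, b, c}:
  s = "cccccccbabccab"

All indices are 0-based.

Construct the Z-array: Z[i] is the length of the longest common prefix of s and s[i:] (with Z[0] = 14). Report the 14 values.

Z[0]=14
i=1: fresh scan; Z[1]=6 scan→box=[1,7)
i=2: min(r-i=5, Z[1]=6)=5; Z[2]=5
i=3: min(r-i=4, Z[2]=5)=4; Z[3]=4
i=4: min(r-i=3, Z[3]=4)=3; Z[4]=3
i=5: min(r-i=2, Z[4]=3)=2; Z[5]=2
i=6: min(r-i=1, Z[5]=2)=1; Z[6]=1
i=7: fresh scan; Z[7]=0
i=8: fresh scan; Z[8]=0
i=9: fresh scan; Z[9]=0
i=10: fresh scan; Z[10]=2 scan→box=[10,12)
i=11: min(r-i=1, Z[1]=6)=1; Z[11]=1
i=12: fresh scan; Z[12]=0
i=13: fresh scan; Z[13]=0

[14, 6, 5, 4, 3, 2, 1, 0, 0, 0, 2, 1, 0, 0]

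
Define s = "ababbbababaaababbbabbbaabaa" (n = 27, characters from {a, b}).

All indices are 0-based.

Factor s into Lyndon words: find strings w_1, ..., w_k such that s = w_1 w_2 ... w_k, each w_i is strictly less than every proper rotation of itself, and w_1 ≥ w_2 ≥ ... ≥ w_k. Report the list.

emit factor 1: 'ababbb' (i=0, period=6)
emit factor 2: 'ab' (i=6, period=2)
emit factor 3: 'ab' (i=8, period=2)
emit factor 4: 'aaababbbabbbaab' (i=10, period=15)
emit factor 5: 'a' (i=25, period=1)
emit factor 6: 'a' (i=26, period=1)

["ababbb", "ab", "ab", "aaababbbabbbaab", "a", "a"]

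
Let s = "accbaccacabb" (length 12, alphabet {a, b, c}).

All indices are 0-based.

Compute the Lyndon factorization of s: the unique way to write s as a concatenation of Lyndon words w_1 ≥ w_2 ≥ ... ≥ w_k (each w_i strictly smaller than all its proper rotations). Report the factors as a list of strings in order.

emit factor 1: 'accb' (i=0, period=4)
emit factor 2: 'acc' (i=4, period=3)
emit factor 3: 'ac' (i=7, period=2)
emit factor 4: 'abb' (i=9, period=3)

["accb", "acc", "ac", "abb"]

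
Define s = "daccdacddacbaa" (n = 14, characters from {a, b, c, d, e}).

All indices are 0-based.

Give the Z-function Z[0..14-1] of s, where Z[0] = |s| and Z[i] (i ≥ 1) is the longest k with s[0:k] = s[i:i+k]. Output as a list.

[14, 0, 0, 0, 3, 0, 0, 1, 3, 0, 0, 0, 0, 0]

Z[0]=14
i=1: outside box; Z[1]=0
i=2: outside box; Z[2]=0
i=3: outside box; Z[3]=0
i=4: outside box; Z[4]=3 extend→box=[4,7)
i=5: min(r-i=2, Z[1]=0)=0; Z[5]=0
i=6: min(r-i=1, Z[2]=0)=0; Z[6]=0
i=7: outside box; Z[7]=1 extend→box=[7,8)
i=8: outside box; Z[8]=3 extend→box=[8,11)
i=9: min(r-i=2, Z[1]=0)=0; Z[9]=0
i=10: min(r-i=1, Z[2]=0)=0; Z[10]=0
i=11: outside box; Z[11]=0
i=12: outside box; Z[12]=0
i=13: outside box; Z[13]=0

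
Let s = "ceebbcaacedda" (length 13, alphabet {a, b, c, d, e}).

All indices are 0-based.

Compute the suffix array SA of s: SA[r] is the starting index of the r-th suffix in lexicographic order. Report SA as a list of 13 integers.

sorted suffixes:
  #0 SA[0]=12  'a'
  #1 SA[1]=6  'aacedda'
  #2 SA[2]=7  'acedda'
  #3 SA[3]=3  'bbcaacedda'
  #4 SA[4]=4  'bcaacedda'
  #5 SA[5]=5  'caacedda'
  #6 SA[6]=8  'cedda'
  #7 SA[7]=0  'ceebbcaacedda'
  #8 SA[8]=11  'da'
  #9 SA[9]=10  'dda'
  #10 SA[10]=2  'ebbcaacedda'
  #11 SA[11]=9  'edda'
  #12 SA[12]=1  'eebbcaacedda'

[12, 6, 7, 3, 4, 5, 8, 0, 11, 10, 2, 9, 1]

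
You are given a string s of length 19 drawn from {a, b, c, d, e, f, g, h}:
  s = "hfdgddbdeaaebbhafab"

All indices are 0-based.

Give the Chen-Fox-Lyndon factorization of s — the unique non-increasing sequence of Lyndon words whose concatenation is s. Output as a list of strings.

emit factor 1: 'h' (i=0, period=1)
emit factor 2: 'f' (i=1, period=1)
emit factor 3: 'dg' (i=2, period=2)
emit factor 4: 'd' (i=4, period=1)
emit factor 5: 'd' (i=5, period=1)
emit factor 6: 'bde' (i=6, period=3)
emit factor 7: 'aaebbhafab' (i=9, period=10)

["h", "f", "dg", "d", "d", "bde", "aaebbhafab"]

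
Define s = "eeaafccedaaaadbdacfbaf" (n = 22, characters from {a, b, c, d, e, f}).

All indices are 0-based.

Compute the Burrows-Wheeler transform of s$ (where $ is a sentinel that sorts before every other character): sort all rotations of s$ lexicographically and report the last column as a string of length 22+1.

fdaaedabafdfcaebaec$aca

rank  rotation                 last
    0  $eeaafccedaaaadbdacfbaf  f
    1  aaaadbdacfbaf$eeaafcced  d
    2  aaadbdacfbaf$eeaafcceda  a
    3  aadbdacfbaf$eeaafccedaa  a
    4  aafccedaaaadbdacfbaf$ee  e
    5  acfbaf$eeaafccedaaaadbd  d
    6  adbdacfbaf$eeaafccedaaa  a
    7  af$eeaafccedaaaadbdacfb  b
    8  afccedaaaadbdacfbaf$eea  a
    9  baf$eeaafccedaaaadbdacf  f
   10  bdacfbaf$eeaafccedaaaad  d
   11  ccedaaaadbdacfbaf$eeaaf  f
   12  cedaaaadbdacfbaf$eeaafc  c
   13  cfbaf$eeaafccedaaaadbda  a
   14  daaaadbdacfbaf$eeaafcce  e
   15  dacfbaf$eeaafccedaaaadb  b
   16  dbdacfbaf$eeaafccedaaaa  a
   17  eaafccedaaaadbdacfbaf$e  e
   18  edaaaadbdacfbaf$eeaafcc  c
   19  eeaafccedaaaadbdacfbaf$  $
   20  f$eeaafccedaaaadbdacfba  a
   21  fbaf$eeaafccedaaaadbdac  c
   22  fccedaaaadbdacfbaf$eeaa  a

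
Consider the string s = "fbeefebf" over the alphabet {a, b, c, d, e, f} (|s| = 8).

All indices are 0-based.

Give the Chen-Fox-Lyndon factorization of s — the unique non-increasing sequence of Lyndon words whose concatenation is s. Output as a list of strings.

emit factor 1: 'f' (i=0, period=1)
emit factor 2: 'beefebf' (i=1, period=7)

["f", "beefebf"]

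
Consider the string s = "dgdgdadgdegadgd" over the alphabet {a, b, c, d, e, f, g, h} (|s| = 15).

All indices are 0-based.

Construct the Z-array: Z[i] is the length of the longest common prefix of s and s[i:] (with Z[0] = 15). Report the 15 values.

Z[0]=15
i=1: i≥r, start 0; Z[1]=0
i=2: i≥r, start 0; Z[2]=3 grow→box=[2,5)
i=3: min(r-i=2, Z[1]=0)=0; Z[3]=0
i=4: min(r-i=1, Z[2]=3)=1; Z[4]=1
i=5: i≥r, start 0; Z[5]=0
i=6: i≥r, start 0; Z[6]=3 grow→box=[6,9)
i=7: min(r-i=2, Z[1]=0)=0; Z[7]=0
i=8: min(r-i=1, Z[2]=3)=1; Z[8]=1
i=9: i≥r, start 0; Z[9]=0
i=10: i≥r, start 0; Z[10]=0
i=11: i≥r, start 0; Z[11]=0
i=12: i≥r, start 0; Z[12]=3 grow→box=[12,15)
i=13: min(r-i=2, Z[1]=0)=0; Z[13]=0
i=14: min(r-i=1, Z[2]=3)=1; Z[14]=1

[15, 0, 3, 0, 1, 0, 3, 0, 1, 0, 0, 0, 3, 0, 1]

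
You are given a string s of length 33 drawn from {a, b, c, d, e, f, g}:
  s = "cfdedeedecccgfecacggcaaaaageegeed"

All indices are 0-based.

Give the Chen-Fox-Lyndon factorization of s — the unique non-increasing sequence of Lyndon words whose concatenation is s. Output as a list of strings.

emit factor 1: 'cfdedeede' (i=0, period=9)
emit factor 2: 'cccgfe' (i=9, period=6)
emit factor 3: 'c' (i=15, period=1)
emit factor 4: 'acggc' (i=16, period=5)
emit factor 5: 'aaaaageegeed' (i=21, period=12)

["cfdedeede", "cccgfe", "c", "acggc", "aaaaageegeed"]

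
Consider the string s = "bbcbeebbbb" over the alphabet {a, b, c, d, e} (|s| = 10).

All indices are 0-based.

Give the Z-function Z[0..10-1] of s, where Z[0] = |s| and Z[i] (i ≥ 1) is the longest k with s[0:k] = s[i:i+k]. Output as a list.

[10, 1, 0, 1, 0, 0, 2, 2, 2, 1]

Z[0]=10
i=1: fresh scan; Z[1]=1 grow→box=[1,2)
i=2: fresh scan; Z[2]=0
i=3: fresh scan; Z[3]=1 grow→box=[3,4)
i=4: fresh scan; Z[4]=0
i=5: fresh scan; Z[5]=0
i=6: fresh scan; Z[6]=2 grow→box=[6,8)
i=7: min(r-i=1, Z[1]=1)=1; Z[7]=2 grow→box=[7,9)
i=8: min(r-i=1, Z[1]=1)=1; Z[8]=2 grow→box=[8,10)
i=9: min(r-i=1, Z[1]=1)=1; Z[9]=1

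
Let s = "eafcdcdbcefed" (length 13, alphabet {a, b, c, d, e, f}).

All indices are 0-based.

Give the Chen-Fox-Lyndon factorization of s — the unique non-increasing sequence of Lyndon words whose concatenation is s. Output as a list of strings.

["e", "afcdcdbcefed"]

emit factor 1: 'e' (i=0, period=1)
emit factor 2: 'afcdcdbcefed' (i=1, period=12)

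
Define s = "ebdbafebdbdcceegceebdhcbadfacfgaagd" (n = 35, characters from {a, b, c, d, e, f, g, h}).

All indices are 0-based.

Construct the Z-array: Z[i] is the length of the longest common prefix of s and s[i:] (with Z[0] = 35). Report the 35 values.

[35, 0, 0, 0, 0, 0, 4, 0, 0, 0, 0, 0, 0, 1, 1, 0, 0, 1, 3, 0, 0, 0, 0, 0, 0, 0, 0, 0, 0, 0, 0, 0, 0, 0, 0]

Z[0]=35
i=1: outside box; Z[1]=0
i=2: outside box; Z[2]=0
i=3: outside box; Z[3]=0
i=4: outside box; Z[4]=0
i=5: outside box; Z[5]=0
i=6: outside box; Z[6]=4 scan→box=[6,10)
i=7: min(r-i=3, Z[1]=0)=0; Z[7]=0
i=8: min(r-i=2, Z[2]=0)=0; Z[8]=0
i=9: min(r-i=1, Z[3]=0)=0; Z[9]=0
i=10: outside box; Z[10]=0
i=11: outside box; Z[11]=0
i=12: outside box; Z[12]=0
i=13: outside box; Z[13]=1 scan→box=[13,14)
i=14: outside box; Z[14]=1 scan→box=[14,15)
i=15: outside box; Z[15]=0
i=16: outside box; Z[16]=0
i=17: outside box; Z[17]=1 scan→box=[17,18)
i=18: outside box; Z[18]=3 scan→box=[18,21)
i=19: min(r-i=2, Z[1]=0)=0; Z[19]=0
i=20: min(r-i=1, Z[2]=0)=0; Z[20]=0
i=21: outside box; Z[21]=0
i=22: outside box; Z[22]=0
i=23: outside box; Z[23]=0
i=24: outside box; Z[24]=0
i=25: outside box; Z[25]=0
i=26: outside box; Z[26]=0
i=27: outside box; Z[27]=0
i=28: outside box; Z[28]=0
i=29: outside box; Z[29]=0
i=30: outside box; Z[30]=0
i=31: outside box; Z[31]=0
i=32: outside box; Z[32]=0
i=33: outside box; Z[33]=0
i=34: outside box; Z[34]=0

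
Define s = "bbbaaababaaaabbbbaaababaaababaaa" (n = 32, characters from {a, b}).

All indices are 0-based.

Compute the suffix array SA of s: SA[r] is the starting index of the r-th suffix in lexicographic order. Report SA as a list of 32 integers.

[31, 30, 29, 9, 23, 3, 17, 10, 24, 4, 18, 11, 27, 7, 21, 25, 5, 19, 12, 28, 8, 22, 2, 16, 26, 6, 20, 1, 15, 0, 14, 13]

rank→(start, suffix):
  0 → (31, 'a')
  1 → (30, 'aa')
  2 → (29, 'aaa')
  3 → (9, 'aaaabbbbaaababaaababaaa')
  4 → (23, 'aaababaaa')
  5 → (3, 'aaababaaaabbbbaaababaaababaaa')
  6 → (17, 'aaababaaababaaa')
  7 → (10, 'aaabbbbaaababaaababaaa')
  8 → (24, 'aababaaa')
  9 → (4, 'aababaaaabbbbaaababaaababaaa')
  10 → (18, 'aababaaababaaa')
  11 → (11, 'aabbbbaaababaaababaaa')
  12 → (27, 'abaaa')
  13 → (7, 'abaaaabbbbaaababaaababaaa')
  14 → (21, 'abaaababaaa')
  15 → (25, 'ababaaa')
  16 → (5, 'ababaaaabbbbaaababaaababaaa')
  17 → (19, 'ababaaababaaa')
  18 → (12, 'abbbbaaababaaababaaa')
  19 → (28, 'baaa')
  20 → (8, 'baaaabbbbaaababaaababaaa')
  21 → (22, 'baaababaaa')
  22 → (2, 'baaababaaaabbbbaaababaaababaaa')
  23 → (16, 'baaababaaababaaa')
  24 → (26, 'babaaa')
  25 → (6, 'babaaaabbbbaaababaaababaaa')
  26 → (20, 'babaaababaaa')
  27 → (1, 'bbaaababaaaabbbbaaababaaababaaa')
  28 → (15, 'bbaaababaaababaaa')
  29 → (0, 'bbbaaababaaaabbbbaaababaaababaaa')
  30 → (14, 'bbbaaababaaababaaa')
  31 → (13, 'bbbbaaababaaababaaa')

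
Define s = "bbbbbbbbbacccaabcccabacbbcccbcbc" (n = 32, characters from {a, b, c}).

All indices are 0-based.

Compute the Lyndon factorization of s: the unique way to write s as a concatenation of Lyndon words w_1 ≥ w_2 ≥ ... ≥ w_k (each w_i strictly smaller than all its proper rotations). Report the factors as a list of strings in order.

["b", "b", "b", "b", "b", "b", "b", "b", "b", "accc", "aabcccabacbbcccbcbc"]

emit factor 1: 'b' (i=0, period=1)
emit factor 2: 'b' (i=1, period=1)
emit factor 3: 'b' (i=2, period=1)
emit factor 4: 'b' (i=3, period=1)
emit factor 5: 'b' (i=4, period=1)
emit factor 6: 'b' (i=5, period=1)
emit factor 7: 'b' (i=6, period=1)
emit factor 8: 'b' (i=7, period=1)
emit factor 9: 'b' (i=8, period=1)
emit factor 10: 'accc' (i=9, period=4)
emit factor 11: 'aabcccabacbbcccbcbc' (i=13, period=19)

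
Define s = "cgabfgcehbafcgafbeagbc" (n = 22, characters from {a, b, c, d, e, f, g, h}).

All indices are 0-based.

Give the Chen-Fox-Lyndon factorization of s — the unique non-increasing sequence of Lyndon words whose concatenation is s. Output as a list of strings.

["cg", "abfgcehbafcgafbeagbc"]

emit factor 1: 'cg' (i=0, period=2)
emit factor 2: 'abfgcehbafcgafbeagbc' (i=2, period=20)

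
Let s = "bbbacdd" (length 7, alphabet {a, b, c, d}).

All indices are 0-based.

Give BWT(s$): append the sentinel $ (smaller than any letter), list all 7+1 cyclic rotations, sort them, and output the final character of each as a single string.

rank  rotation  last
    0  $bbbacdd  d
    1  acdd$bbb  b
    2  bacdd$bb  b
    3  bbacdd$b  b
    4  bbbacdd$  $
    5  cdd$bbba  a
    6  d$bbbacd  d
    7  dd$bbbac  c

dbbb$adc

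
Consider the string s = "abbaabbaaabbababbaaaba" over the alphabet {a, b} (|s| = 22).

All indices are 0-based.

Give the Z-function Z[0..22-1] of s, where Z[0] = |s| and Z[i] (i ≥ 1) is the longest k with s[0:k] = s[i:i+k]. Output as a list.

Z[0]=22
i=1: fresh scan; Z[1]=0
i=2: fresh scan; Z[2]=0
i=3: fresh scan; Z[3]=1 extend→box=[3,4)
i=4: fresh scan; Z[4]=5 extend→box=[4,9)
i=5: min(r-i=4, Z[1]=0)=0; Z[5]=0
i=6: min(r-i=3, Z[2]=0)=0; Z[6]=0
i=7: min(r-i=2, Z[3]=1)=1; Z[7]=1
i=8: min(r-i=1, Z[4]=5)=1; Z[8]=1
i=9: fresh scan; Z[9]=4 extend→box=[9,13)
i=10: min(r-i=3, Z[1]=0)=0; Z[10]=0
i=11: min(r-i=2, Z[2]=0)=0; Z[11]=0
i=12: min(r-i=1, Z[3]=1)=1; Z[12]=2 extend→box=[12,14)
i=13: min(r-i=1, Z[1]=0)=0; Z[13]=0
i=14: fresh scan; Z[14]=5 extend→box=[14,19)
i=15: min(r-i=4, Z[1]=0)=0; Z[15]=0
i=16: min(r-i=3, Z[2]=0)=0; Z[16]=0
i=17: min(r-i=2, Z[3]=1)=1; Z[17]=1
i=18: min(r-i=1, Z[4]=5)=1; Z[18]=1
i=19: fresh scan; Z[19]=2 extend→box=[19,21)
i=20: min(r-i=1, Z[1]=0)=0; Z[20]=0
i=21: fresh scan; Z[21]=1 extend→box=[21,22)

[22, 0, 0, 1, 5, 0, 0, 1, 1, 4, 0, 0, 2, 0, 5, 0, 0, 1, 1, 2, 0, 1]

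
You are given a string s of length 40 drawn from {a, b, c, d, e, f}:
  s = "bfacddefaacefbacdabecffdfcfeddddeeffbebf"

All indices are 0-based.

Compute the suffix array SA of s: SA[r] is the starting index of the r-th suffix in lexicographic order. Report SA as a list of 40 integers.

sorted suffixes:
  #0 SA[0]=8  'aacefbacdabecffdfcfeddddeeffbebf'
  #1 SA[1]=17  'abecffdfcfeddddeeffbebf'
  #2 SA[2]=14  'acdabecffdfcfeddddeeffbebf'
  #3 SA[3]=2  'acddefaacefbacdabecffdfcfeddddeeffbebf'
  #4 SA[4]=9  'acefbacdabecffdfcfeddddeeffbebf'
  #5 SA[5]=13  'bacdabecffdfcfeddddeeffbebf'
  #6 SA[6]=36  'bebf'
  #7 SA[7]=18  'becffdfcfeddddeeffbebf'
  #8 SA[8]=38  'bf'
  #9 SA[9]=0  'bfacddefaacefbacdabecffdfcfeddddeeffbebf'
  #10 SA[10]=15  'cdabecffdfcfeddddeeffbebf'
  #11 SA[11]=3  'cddefaacefbacdabecffdfcfeddddeeffbebf'
  #12 SA[12]=10  'cefbacdabecffdfcfeddddeeffbebf'
  #13 SA[13]=25  'cfeddddeeffbebf'
  #14 SA[14]=20  'cffdfcfeddddeeffbebf'
  #15 SA[15]=16  'dabecffdfcfeddddeeffbebf'
  #16 SA[16]=28  'ddddeeffbebf'
  #17 SA[17]=29  'dddeeffbebf'
  #18 SA[18]=30  'ddeeffbebf'
  #19 SA[19]=4  'ddefaacefbacdabecffdfcfeddddeeffbebf'
  #20 SA[20]=31  'deeffbebf'
  #21 SA[21]=5  'defaacefbacdabecffdfcfeddddeeffbebf'
  #22 SA[22]=23  'dfcfeddddeeffbebf'
  #23 SA[23]=37  'ebf'
  #24 SA[24]=19  'ecffdfcfeddddeeffbebf'
  #25 SA[25]=27  'eddddeeffbebf'
  #26 SA[26]=32  'eeffbebf'
  #27 SA[27]=6  'efaacefbacdabecffdfcfeddddeeffbebf'
  #28 SA[28]=11  'efbacdabecffdfcfeddddeeffbebf'
  #29 SA[29]=33  'effbebf'
  #30 SA[30]=39  'f'
  #31 SA[31]=7  'faacefbacdabecffdfcfeddddeeffbebf'
  #32 SA[32]=1  'facddefaacefbacdabecffdfcfeddddeeffbebf'
  #33 SA[33]=12  'fbacdabecffdfcfeddddeeffbebf'
  #34 SA[34]=35  'fbebf'
  #35 SA[35]=24  'fcfeddddeeffbebf'
  #36 SA[36]=22  'fdfcfeddddeeffbebf'
  #37 SA[37]=26  'feddddeeffbebf'
  #38 SA[38]=34  'ffbebf'
  #39 SA[39]=21  'ffdfcfeddddeeffbebf'

[8, 17, 14, 2, 9, 13, 36, 18, 38, 0, 15, 3, 10, 25, 20, 16, 28, 29, 30, 4, 31, 5, 23, 37, 19, 27, 32, 6, 11, 33, 39, 7, 1, 12, 35, 24, 22, 26, 34, 21]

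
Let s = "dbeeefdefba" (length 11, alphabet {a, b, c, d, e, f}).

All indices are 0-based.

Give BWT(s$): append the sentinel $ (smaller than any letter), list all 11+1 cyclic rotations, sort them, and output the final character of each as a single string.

rank  rotation      last
    0  $dbeeefdefba  a
    1  a$dbeeefdefb  b
    2  ba$dbeeefdef  f
    3  beeefdefba$d  d
    4  dbeeefdefba$  $
    5  defba$dbeeef  f
    6  eeefdefba$db  b
    7  eefdefba$dbe  e
    8  efba$dbeeefd  d
    9  efdefba$dbee  e
   10  fba$dbeeefde  e
   11  fdefba$dbeee  e

abfd$fbedeee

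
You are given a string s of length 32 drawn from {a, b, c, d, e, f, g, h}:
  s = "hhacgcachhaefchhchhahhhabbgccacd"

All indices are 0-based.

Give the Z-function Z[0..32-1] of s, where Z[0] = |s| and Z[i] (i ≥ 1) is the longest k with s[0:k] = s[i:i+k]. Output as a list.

Z[0]=32
i=1: outside box; Z[1]=1 extend→box=[1,2)
i=2: outside box; Z[2]=0
i=3: outside box; Z[3]=0
i=4: outside box; Z[4]=0
i=5: outside box; Z[5]=0
i=6: outside box; Z[6]=0
i=7: outside box; Z[7]=0
i=8: outside box; Z[8]=3 extend→box=[8,11)
i=9: min(r-i=2, Z[1]=1)=1; Z[9]=1
i=10: min(r-i=1, Z[2]=0)=0; Z[10]=0
i=11: outside box; Z[11]=0
i=12: outside box; Z[12]=0
i=13: outside box; Z[13]=0
i=14: outside box; Z[14]=2 extend→box=[14,16)
i=15: min(r-i=1, Z[1]=1)=1; Z[15]=1
i=16: outside box; Z[16]=0
i=17: outside box; Z[17]=3 extend→box=[17,20)
i=18: min(r-i=2, Z[1]=1)=1; Z[18]=1
i=19: min(r-i=1, Z[2]=0)=0; Z[19]=0
i=20: outside box; Z[20]=2 extend→box=[20,22)
i=21: min(r-i=1, Z[1]=1)=1; Z[21]=3 extend→box=[21,24)
i=22: min(r-i=2, Z[1]=1)=1; Z[22]=1
i=23: min(r-i=1, Z[2]=0)=0; Z[23]=0
i=24: outside box; Z[24]=0
i=25: outside box; Z[25]=0
i=26: outside box; Z[26]=0
i=27: outside box; Z[27]=0
i=28: outside box; Z[28]=0
i=29: outside box; Z[29]=0
i=30: outside box; Z[30]=0
i=31: outside box; Z[31]=0

[32, 1, 0, 0, 0, 0, 0, 0, 3, 1, 0, 0, 0, 0, 2, 1, 0, 3, 1, 0, 2, 3, 1, 0, 0, 0, 0, 0, 0, 0, 0, 0]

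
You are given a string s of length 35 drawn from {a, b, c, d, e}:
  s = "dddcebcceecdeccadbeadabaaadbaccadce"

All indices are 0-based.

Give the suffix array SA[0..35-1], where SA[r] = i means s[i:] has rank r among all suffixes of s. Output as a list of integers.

[23, 24, 21, 28, 19, 25, 15, 31, 22, 27, 5, 17, 14, 30, 13, 29, 6, 10, 33, 3, 7, 20, 26, 16, 32, 2, 1, 0, 11, 34, 18, 4, 12, 9, 8]

sorted suffixes:
  #0 SA[0]=23  'aaadbaccadce'
  #1 SA[1]=24  'aadbaccadce'
  #2 SA[2]=21  'abaaadbaccadce'
  #3 SA[3]=28  'accadce'
  #4 SA[4]=19  'adabaaadbaccadce'
  #5 SA[5]=25  'adbaccadce'
  #6 SA[6]=15  'adbeadabaaadbaccadce'
  #7 SA[7]=31  'adce'
  #8 SA[8]=22  'baaadbaccadce'
  #9 SA[9]=27  'baccadce'
  #10 SA[10]=5  'bcceecdeccadbeadabaaadbaccadce'
  #11 SA[11]=17  'beadabaaadbaccadce'
  #12 SA[12]=14  'cadbeadabaaadbaccadce'
  #13 SA[13]=30  'cadce'
  #14 SA[14]=13  'ccadbeadabaaadbaccadce'
  #15 SA[15]=29  'ccadce'
  #16 SA[16]=6  'cceecdeccadbeadabaaadbaccadce'
  #17 SA[17]=10  'cdeccadbeadabaaadbaccadce'
  #18 SA[18]=33  'ce'
  #19 SA[19]=3  'cebcceecdeccadbeadabaaadbaccadce'
  #20 SA[20]=7  'ceecdeccadbeadabaaadbaccadce'
  #21 SA[21]=20  'dabaaadbaccadce'
  #22 SA[22]=26  'dbaccadce'
  #23 SA[23]=16  'dbeadabaaadbaccadce'
  #24 SA[24]=32  'dce'
  #25 SA[25]=2  'dcebcceecdeccadbeadabaaadbaccadce'
  #26 SA[26]=1  'ddcebcceecdeccadbeadabaaadbaccadce'
  #27 SA[27]=0  'dddcebcceecdeccadbeadabaaadbaccadce'
  #28 SA[28]=11  'deccadbeadabaaadbaccadce'
  #29 SA[29]=34  'e'
  #30 SA[30]=18  'eadabaaadbaccadce'
  #31 SA[31]=4  'ebcceecdeccadbeadabaaadbaccadce'
  #32 SA[32]=12  'eccadbeadabaaadbaccadce'
  #33 SA[33]=9  'ecdeccadbeadabaaadbaccadce'
  #34 SA[34]=8  'eecdeccadbeadabaaadbaccadce'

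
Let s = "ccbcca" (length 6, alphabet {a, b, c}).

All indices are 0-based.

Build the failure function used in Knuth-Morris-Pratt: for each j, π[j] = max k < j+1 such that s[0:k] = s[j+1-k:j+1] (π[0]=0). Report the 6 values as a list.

π[0] = 0
j=1 s[j]='c': π[1]=1 (border 'c')
j=2 s[j]='b': k: 1→0; π[2]=0 (border '')
j=3 s[j]='c': π[3]=1 (border 'c')
j=4 s[j]='c': π[4]=2 (border 'cc')
j=5 s[j]='a': k: 2→1→0; π[5]=0 (border '')

[0, 1, 0, 1, 2, 0]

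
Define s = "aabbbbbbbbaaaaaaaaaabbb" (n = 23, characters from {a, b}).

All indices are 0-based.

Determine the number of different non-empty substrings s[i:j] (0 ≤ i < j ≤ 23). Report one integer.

188

sorted suffixes:
  #0 SA[0]=10  'aaaaaaaaaabbb'
  #1 SA[1]=11  'aaaaaaaaabbb'
  #2 SA[2]=12  'aaaaaaaabbb'
  #3 SA[3]=13  'aaaaaaabbb'
  #4 SA[4]=14  'aaaaaabbb'
  #5 SA[5]=15  'aaaaabbb'
  #6 SA[6]=16  'aaaabbb'
  #7 SA[7]=17  'aaabbb'
  #8 SA[8]=18  'aabbb'
  #9 SA[9]=0  'aabbbbbbbbaaaaaaaaaabbb'
  #10 SA[10]=19  'abbb'
  #11 SA[11]=1  'abbbbbbbbaaaaaaaaaabbb'
  #12 SA[12]=22  'b'
  #13 SA[13]=9  'baaaaaaaaaabbb'
  #14 SA[14]=21  'bb'
  #15 SA[15]=8  'bbaaaaaaaaaabbb'
  #16 SA[16]=20  'bbb'
  #17 SA[17]=7  'bbbaaaaaaaaaabbb'
  #18 SA[18]=6  'bbbbaaaaaaaaaabbb'
  #19 SA[19]=5  'bbbbbaaaaaaaaaabbb'
  #20 SA[20]=4  'bbbbbbaaaaaaaaaabbb'
  #21 SA[21]=3  'bbbbbbbaaaaaaaaaabbb'
  #22 SA[22]=2  'bbbbbbbbaaaaaaaaaabbb'

SA = [10, 11, 12, 13, 14, 15, 16, 17, 18, 0, 19, 1, 22, 9, 21, 8, 20, 7, 6, 5, 4, 3, 2]
rank  pair      lcp
   1  s[10:],s[11:]  9  'aaaaaaaaa'
   2  s[11:],s[12:]  8  'aaaaaaaa'
   3  s[12:],s[13:]  7  'aaaaaaa'
   4  s[13:],s[14:]  6  'aaaaaa'
   5  s[14:],s[15:]  5  'aaaaa'
   6  s[15:],s[16:]  4  'aaaa'
   7  s[16:],s[17:]  3  'aaa'
   8  s[17:],s[18:]  2  'aa'
   9  s[18:],s[0:]  5  'aabbb'
  10  s[0:],s[19:]  1  'a'
  11  s[19:],s[1:]  4  'abbb'
  12  s[1:],s[22:]  0  ''
  13  s[22:],s[9:]  1  'b'
  14  s[9:],s[21:]  1  'b'
  15  s[21:],s[8:]  2  'bb'
  16  s[8:],s[20:]  2  'bb'
  17  s[20:],s[7:]  3  'bbb'
  18  s[7:],s[6:]  3  'bbb'
  19  s[6:],s[5:]  4  'bbbb'
  20  s[5:],s[4:]  5  'bbbbb'
  21  s[4:],s[3:]  6  'bbbbbb'
  22  s[3:],s[2:]  7  'bbbbbbb'

n(n+1)/2 = 23·24/2 = 276
Σ LCP = 0 + 9 + 8 + 7 + 6 + 5 + 4 + 3 + 2 + 5 + 1 + 4 + 0 + 1 + 1 + 2 + 2 + 3 + 3 + 4 + 5 + 6 + 7 = 88
distinct = 276 − 88 = 188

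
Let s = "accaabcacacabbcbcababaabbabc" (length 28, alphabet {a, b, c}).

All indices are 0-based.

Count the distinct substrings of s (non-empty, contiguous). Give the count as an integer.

sorted suffixes:
  #0 SA[0]=21  'aabbabc'
  #1 SA[1]=3  'aabcacacabbcbcababaabbabc'
  #2 SA[2]=19  'abaabbabc'
  #3 SA[3]=17  'ababaabbabc'
  #4 SA[4]=22  'abbabc'
  #5 SA[5]=11  'abbcbcababaabbabc'
  #6 SA[6]=25  'abc'
  #7 SA[7]=4  'abcacacabbcbcababaabbabc'
  #8 SA[8]=9  'acabbcbcababaabbabc'
  #9 SA[9]=7  'acacabbcbcababaabbabc'
  #10 SA[10]=0  'accaabcacacabbcbcababaabbabc'
  #11 SA[11]=20  'baabbabc'
  #12 SA[12]=18  'babaabbabc'
  #13 SA[13]=24  'babc'
  #14 SA[14]=23  'bbabc'
  #15 SA[15]=12  'bbcbcababaabbabc'
  #16 SA[16]=26  'bc'
  #17 SA[17]=15  'bcababaabbabc'
  #18 SA[18]=5  'bcacacabbcbcababaabbabc'
  #19 SA[19]=13  'bcbcababaabbabc'
  #20 SA[20]=27  'c'
  #21 SA[21]=2  'caabcacacabbcbcababaabbabc'
  #22 SA[22]=16  'cababaabbabc'
  #23 SA[23]=10  'cabbcbcababaabbabc'
  #24 SA[24]=8  'cacabbcbcababaabbabc'
  #25 SA[25]=6  'cacacabbcbcababaabbabc'
  #26 SA[26]=14  'cbcababaabbabc'
  #27 SA[27]=1  'ccaabcacacabbcbcababaabbabc'

SA = [21, 3, 19, 17, 22, 11, 25, 4, 9, 7, 0, 20, 18, 24, 23, 12, 26, 15, 5, 13, 27, 2, 16, 10, 8, 6, 14, 1]
i: (SA[i-1],SA[i]) lcp shared
  1: (21,3) 3 'aab'
  2: (3,19) 1 'a'
  3: (19,17) 3 'aba'
  4: (17,22) 2 'ab'
  5: (22,11) 3 'abb'
  6: (11,25) 2 'ab'
  7: (25,4) 3 'abc'
  8: (4,9) 1 'a'
  9: (9,7) 3 'aca'
  10: (7,0) 2 'ac'
  11: (0,20) 0 ''
  12: (20,18) 2 'ba'
  13: (18,24) 3 'bab'
  14: (24,23) 1 'b'
  15: (23,12) 2 'bb'
  16: (12,26) 1 'b'
  17: (26,15) 2 'bc'
  18: (15,5) 3 'bca'
  19: (5,13) 2 'bc'
  20: (13,27) 0 ''
  21: (27,2) 1 'c'
  22: (2,16) 2 'ca'
  23: (16,10) 3 'cab'
  24: (10,8) 2 'ca'
  25: (8,6) 4 'caca'
  26: (6,14) 1 'c'
  27: (14,1) 1 'c'

n(n+1)/2 = 28·29/2 = 406
Σ LCP = 0 + 3 + 1 + 3 + 2 + 3 + 2 + 3 + 1 + 3 + 2 + 0 + 2 + 3 + 1 + 2 + 1 + 2 + 3 + 2 + 0 + 1 + 2 + 3 + 2 + 4 + 1 + 1 = 53
distinct = 406 − 53 = 353

353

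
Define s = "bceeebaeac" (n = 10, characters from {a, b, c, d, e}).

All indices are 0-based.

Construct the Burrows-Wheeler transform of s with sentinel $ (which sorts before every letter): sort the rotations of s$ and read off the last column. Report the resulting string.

rank  rotation     last
    0  $bceeebaeac  c
    1  ac$bceeebae  e
    2  aeac$bceeeb  b
    3  baeac$bceee  e
    4  bceeebaeac$  $
    5  c$bceeebaea  a
    6  ceeebaeac$b  b
    7  eac$bceeeba  a
    8  ebaeac$bcee  e
    9  eebaeac$bce  e
   10  eeebaeac$bc  c

cebe$abaeec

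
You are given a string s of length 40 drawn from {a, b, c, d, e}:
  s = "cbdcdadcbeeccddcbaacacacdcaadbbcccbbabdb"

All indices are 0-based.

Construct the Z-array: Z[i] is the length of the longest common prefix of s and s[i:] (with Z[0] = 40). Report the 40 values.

Z[0]=40
i=1: outside box; Z[1]=0
i=2: outside box; Z[2]=0
i=3: outside box; Z[3]=1 scan→box=[3,4)
i=4: outside box; Z[4]=0
i=5: outside box; Z[5]=0
i=6: outside box; Z[6]=0
i=7: outside box; Z[7]=2 scan→box=[7,9)
i=8: min(r-i=1, Z[1]=0)=0; Z[8]=0
i=9: outside box; Z[9]=0
i=10: outside box; Z[10]=0
i=11: outside box; Z[11]=1 scan→box=[11,12)
i=12: outside box; Z[12]=1 scan→box=[12,13)
i=13: outside box; Z[13]=0
i=14: outside box; Z[14]=0
i=15: outside box; Z[15]=2 scan→box=[15,17)
i=16: min(r-i=1, Z[1]=0)=0; Z[16]=0
i=17: outside box; Z[17]=0
i=18: outside box; Z[18]=0
i=19: outside box; Z[19]=1 scan→box=[19,20)
i=20: outside box; Z[20]=0
i=21: outside box; Z[21]=1 scan→box=[21,22)
i=22: outside box; Z[22]=0
i=23: outside box; Z[23]=1 scan→box=[23,24)
i=24: outside box; Z[24]=0
i=25: outside box; Z[25]=1 scan→box=[25,26)
i=26: outside box; Z[26]=0
i=27: outside box; Z[27]=0
i=28: outside box; Z[28]=0
i=29: outside box; Z[29]=0
i=30: outside box; Z[30]=0
i=31: outside box; Z[31]=1 scan→box=[31,32)
i=32: outside box; Z[32]=1 scan→box=[32,33)
i=33: outside box; Z[33]=2 scan→box=[33,35)
i=34: min(r-i=1, Z[1]=0)=0; Z[34]=0
i=35: outside box; Z[35]=0
i=36: outside box; Z[36]=0
i=37: outside box; Z[37]=0
i=38: outside box; Z[38]=0
i=39: outside box; Z[39]=0

[40, 0, 0, 1, 0, 0, 0, 2, 0, 0, 0, 1, 1, 0, 0, 2, 0, 0, 0, 1, 0, 1, 0, 1, 0, 1, 0, 0, 0, 0, 0, 1, 1, 2, 0, 0, 0, 0, 0, 0]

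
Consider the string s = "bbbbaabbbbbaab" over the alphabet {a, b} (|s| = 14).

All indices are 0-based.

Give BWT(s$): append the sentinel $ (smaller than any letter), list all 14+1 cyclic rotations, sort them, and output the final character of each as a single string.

rank  rotation         last
    0  $bbbbaabbbbbaab  b
    1  aab$bbbbaabbbbb  b
    2  aabbbbbaab$bbbb  b
    3  ab$bbbbaabbbbba  a
    4  abbbbbaab$bbbba  a
    5  b$bbbbaabbbbbaa  a
    6  baab$bbbbaabbbb  b
    7  baabbbbbaab$bbb  b
    8  bbaab$bbbbaabbb  b
    9  bbaabbbbbaab$bb  b
   10  bbbaab$bbbbaabb  b
   11  bbbaabbbbbaab$b  b
   12  bbbbaab$bbbbaab  b
   13  bbbbaabbbbbaab$  $
   14  bbbbbaab$bbbbaa  a

bbbaaabbbbbbb$a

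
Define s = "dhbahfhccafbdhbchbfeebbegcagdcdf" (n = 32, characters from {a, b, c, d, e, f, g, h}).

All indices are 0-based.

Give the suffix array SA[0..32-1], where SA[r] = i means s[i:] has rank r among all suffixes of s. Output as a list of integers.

rank→(start, suffix):
  0 → (9, 'afbdhbchbfeebbegcagdcdf')
  1 → (26, 'agdcdf')
  2 → (3, 'ahfhccafbdhbchbfeebbegcagdcdf')
  3 → (2, 'bahfhccafbdhbchbfeebbegcagdcdf')
  4 → (21, 'bbegcagdcdf')
  5 → (14, 'bchbfeebbegcagdcdf')
  6 → (11, 'bdhbchbfeebbegcagdcdf')
  7 → (22, 'begcagdcdf')
  8 → (17, 'bfeebbegcagdcdf')
  9 → (8, 'cafbdhbchbfeebbegcagdcdf')
  10 → (25, 'cagdcdf')
  11 → (7, 'ccafbdhbchbfeebbegcagdcdf')
  12 → (29, 'cdf')
  13 → (15, 'chbfeebbegcagdcdf')
  14 → (28, 'dcdf')
  15 → (30, 'df')
  16 → (0, 'dhbahfhccafbdhbchbfeebbegcagdcdf')
  17 → (12, 'dhbchbfeebbegcagdcdf')
  18 → (20, 'ebbegcagdcdf')
  19 → (19, 'eebbegcagdcdf')
  20 → (23, 'egcagdcdf')
  21 → (31, 'f')
  22 → (10, 'fbdhbchbfeebbegcagdcdf')
  23 → (18, 'feebbegcagdcdf')
  24 → (5, 'fhccafbdhbchbfeebbegcagdcdf')
  25 → (24, 'gcagdcdf')
  26 → (27, 'gdcdf')
  27 → (1, 'hbahfhccafbdhbchbfeebbegcagdcdf')
  28 → (13, 'hbchbfeebbegcagdcdf')
  29 → (16, 'hbfeebbegcagdcdf')
  30 → (6, 'hccafbdhbchbfeebbegcagdcdf')
  31 → (4, 'hfhccafbdhbchbfeebbegcagdcdf')

[9, 26, 3, 2, 21, 14, 11, 22, 17, 8, 25, 7, 29, 15, 28, 30, 0, 12, 20, 19, 23, 31, 10, 18, 5, 24, 27, 1, 13, 16, 6, 4]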